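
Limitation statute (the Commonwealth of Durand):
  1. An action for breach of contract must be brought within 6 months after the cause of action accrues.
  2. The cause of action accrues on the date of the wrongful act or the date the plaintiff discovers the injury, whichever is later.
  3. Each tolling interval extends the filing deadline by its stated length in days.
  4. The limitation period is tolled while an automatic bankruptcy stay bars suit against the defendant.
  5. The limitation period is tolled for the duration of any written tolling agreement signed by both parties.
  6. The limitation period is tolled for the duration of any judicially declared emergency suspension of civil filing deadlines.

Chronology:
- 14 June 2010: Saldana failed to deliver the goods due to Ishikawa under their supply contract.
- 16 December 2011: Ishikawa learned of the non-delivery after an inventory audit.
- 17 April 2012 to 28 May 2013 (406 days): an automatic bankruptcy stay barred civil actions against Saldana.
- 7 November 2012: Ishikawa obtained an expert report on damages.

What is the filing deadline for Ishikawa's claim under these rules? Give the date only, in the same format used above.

27 July 2013

Because discovery on 16 December 2011 post-dates the 14 June 2010 act, accrual under the later-of rule falls on 16 December 2011.
6 months from 16 December 2011 is 16 June 2012.
The automatic bankruptcy stay from 17 April 2012 to 28 May 2013 tolled the period for 406 days, extending the deadline to 27 July 2013.
None of the other events listed affects the running of the period under the stated rules.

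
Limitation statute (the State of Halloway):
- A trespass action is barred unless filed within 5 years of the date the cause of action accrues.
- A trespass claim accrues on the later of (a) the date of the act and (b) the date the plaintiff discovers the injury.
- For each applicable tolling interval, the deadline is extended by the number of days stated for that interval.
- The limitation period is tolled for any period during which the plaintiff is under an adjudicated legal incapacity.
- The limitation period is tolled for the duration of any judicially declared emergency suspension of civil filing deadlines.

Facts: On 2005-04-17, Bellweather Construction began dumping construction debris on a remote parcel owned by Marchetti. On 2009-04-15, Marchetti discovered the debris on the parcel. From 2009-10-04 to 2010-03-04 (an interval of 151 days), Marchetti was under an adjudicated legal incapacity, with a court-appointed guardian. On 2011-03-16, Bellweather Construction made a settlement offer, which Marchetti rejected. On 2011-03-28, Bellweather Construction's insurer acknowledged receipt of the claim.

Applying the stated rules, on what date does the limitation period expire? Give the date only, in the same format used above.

2014-09-13

Taking the later of the act (2005-04-17) and discovery (2009-04-15), the claim accrued on 2009-04-15.
5 years from 2009-04-15 is 2014-04-15.
The period was tolled for 151 days by the plaintiff's legal incapacity (2009-10-04 to 2010-03-04), pushing the deadline to 2014-09-13.
None of the other events listed affects the running of the period under the stated rules.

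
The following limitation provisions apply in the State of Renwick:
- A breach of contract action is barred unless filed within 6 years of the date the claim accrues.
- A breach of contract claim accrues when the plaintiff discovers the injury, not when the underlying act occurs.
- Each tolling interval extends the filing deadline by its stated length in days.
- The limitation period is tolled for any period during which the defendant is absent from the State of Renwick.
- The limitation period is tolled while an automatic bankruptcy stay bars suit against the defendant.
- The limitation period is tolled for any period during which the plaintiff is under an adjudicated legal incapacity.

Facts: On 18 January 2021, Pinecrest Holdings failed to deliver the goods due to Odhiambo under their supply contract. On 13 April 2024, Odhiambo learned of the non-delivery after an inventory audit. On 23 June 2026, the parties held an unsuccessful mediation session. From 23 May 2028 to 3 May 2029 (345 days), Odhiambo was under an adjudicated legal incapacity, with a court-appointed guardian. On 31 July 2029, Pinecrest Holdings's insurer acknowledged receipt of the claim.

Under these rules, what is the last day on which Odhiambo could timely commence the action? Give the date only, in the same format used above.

Accrual is tied to discovery, so the period began on 13 April 2024 rather than on 18 January 2021 when the act occurred.
Adding the 6 years base period to 13 April 2024 gives a deadline of 13 April 2030, before any tolling.
The plaintiff's legal incapacity from 23 May 2028 to 3 May 2029 tolled the period for 345 days, extending the deadline to 24 March 2031.
The other events in the timeline have no effect on the limitation period under the stated rules.

24 March 2031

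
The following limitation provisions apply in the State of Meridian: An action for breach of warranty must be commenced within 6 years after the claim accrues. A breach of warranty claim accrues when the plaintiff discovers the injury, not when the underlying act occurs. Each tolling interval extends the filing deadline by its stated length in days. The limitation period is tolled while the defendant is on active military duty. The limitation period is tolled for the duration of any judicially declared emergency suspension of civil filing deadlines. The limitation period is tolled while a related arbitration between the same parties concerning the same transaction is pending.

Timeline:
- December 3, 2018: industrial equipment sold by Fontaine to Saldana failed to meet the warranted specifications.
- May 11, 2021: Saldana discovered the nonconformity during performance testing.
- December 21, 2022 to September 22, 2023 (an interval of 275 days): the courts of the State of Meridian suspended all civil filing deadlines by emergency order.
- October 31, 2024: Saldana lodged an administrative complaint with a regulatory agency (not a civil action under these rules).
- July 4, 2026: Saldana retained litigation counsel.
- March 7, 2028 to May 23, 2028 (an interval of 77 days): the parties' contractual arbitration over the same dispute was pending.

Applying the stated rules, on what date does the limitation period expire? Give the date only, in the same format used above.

The claim did not accrue until Saldana discovered the injury on May 11, 2021; the December 3, 2018 act date does not start the clock under the stated rule.
6 years from May 11, 2021 is May 11, 2027.
The period was tolled for 275 days by the emergency suspension of filing deadlines (December 21, 2022 to September 22, 2023), pushing the deadline to February 10, 2028.
By the time the pending related arbitration began on March 7, 2028, the limitation period had already expired on February 10, 2028; that interval cannot revive it.
The other events in the timeline have no effect on the limitation period under the stated rules.

February 10, 2028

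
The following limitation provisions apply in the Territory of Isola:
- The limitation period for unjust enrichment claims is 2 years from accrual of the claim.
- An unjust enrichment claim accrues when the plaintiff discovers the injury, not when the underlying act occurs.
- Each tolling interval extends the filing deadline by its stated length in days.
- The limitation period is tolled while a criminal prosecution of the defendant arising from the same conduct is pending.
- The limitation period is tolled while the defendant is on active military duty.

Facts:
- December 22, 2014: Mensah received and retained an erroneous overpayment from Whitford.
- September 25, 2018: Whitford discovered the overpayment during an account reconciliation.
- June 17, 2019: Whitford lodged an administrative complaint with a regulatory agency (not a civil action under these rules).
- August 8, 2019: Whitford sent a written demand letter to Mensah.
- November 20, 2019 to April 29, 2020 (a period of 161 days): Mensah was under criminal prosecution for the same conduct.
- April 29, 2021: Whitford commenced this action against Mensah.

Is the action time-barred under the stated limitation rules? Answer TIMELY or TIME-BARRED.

Accrual is tied to discovery, so the period began on September 25, 2018 rather than on December 22, 2014 when the act occurred.
The untolled deadline — 2 years after September 25, 2018 — is September 25, 2020.
Because the pending criminal prosecution ran from November 20, 2019 to April 29, 2020, the deadline is extended by 161 days to March 5, 2021.
None of the other events listed affects the running of the period under the stated rules.
Whitford filed on April 29, 2021, after the March 5, 2021 deadline, so the action is time-barred.

TIME-BARRED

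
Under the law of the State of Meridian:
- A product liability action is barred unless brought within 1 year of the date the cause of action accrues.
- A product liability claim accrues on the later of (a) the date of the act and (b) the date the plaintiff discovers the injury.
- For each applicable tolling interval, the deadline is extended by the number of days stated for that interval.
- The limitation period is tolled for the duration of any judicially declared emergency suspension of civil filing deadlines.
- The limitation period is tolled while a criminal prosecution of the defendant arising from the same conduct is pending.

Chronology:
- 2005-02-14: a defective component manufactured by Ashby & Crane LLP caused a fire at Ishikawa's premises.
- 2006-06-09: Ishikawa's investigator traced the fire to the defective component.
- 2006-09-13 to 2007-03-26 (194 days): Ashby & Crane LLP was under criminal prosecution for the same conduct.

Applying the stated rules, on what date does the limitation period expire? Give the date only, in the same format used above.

2007-12-20

Because discovery on 2006-06-09 post-dates the 2005-02-14 act, accrual under the later-of rule falls on 2006-06-09.
1 year from 2006-06-09 is 2007-06-09.
Because the pending criminal prosecution ran from 2006-09-13 to 2007-03-26, the deadline is extended by 194 days to 2007-12-20.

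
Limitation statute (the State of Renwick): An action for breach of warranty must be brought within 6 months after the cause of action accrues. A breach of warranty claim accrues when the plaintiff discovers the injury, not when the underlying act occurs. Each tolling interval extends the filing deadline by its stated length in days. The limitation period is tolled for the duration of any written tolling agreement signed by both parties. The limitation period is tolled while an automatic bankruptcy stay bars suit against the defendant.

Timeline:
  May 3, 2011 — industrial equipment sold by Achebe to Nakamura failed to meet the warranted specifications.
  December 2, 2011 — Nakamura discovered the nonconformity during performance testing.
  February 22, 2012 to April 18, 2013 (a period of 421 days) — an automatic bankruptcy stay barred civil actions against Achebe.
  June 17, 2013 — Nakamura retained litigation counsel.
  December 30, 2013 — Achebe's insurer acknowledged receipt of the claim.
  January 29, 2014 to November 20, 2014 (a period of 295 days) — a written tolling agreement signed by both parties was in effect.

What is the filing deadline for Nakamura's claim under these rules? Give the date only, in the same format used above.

The claim did not accrue until Nakamura discovered the injury on December 2, 2011; the May 3, 2011 act date does not start the clock under the stated rule.
Adding the 6 months base period to December 2, 2011 gives a deadline of June 2, 2012, before any tolling.
The automatic bankruptcy stay from February 22, 2012 to April 18, 2013 tolled the period for 421 days, extending the deadline to July 28, 2013.
The written tolling agreement starting January 29, 2014 came too late — the period had run on July 28, 2013 — and so does not extend the deadline.
The other events in the timeline have no effect on the limitation period under the stated rules.

July 28, 2013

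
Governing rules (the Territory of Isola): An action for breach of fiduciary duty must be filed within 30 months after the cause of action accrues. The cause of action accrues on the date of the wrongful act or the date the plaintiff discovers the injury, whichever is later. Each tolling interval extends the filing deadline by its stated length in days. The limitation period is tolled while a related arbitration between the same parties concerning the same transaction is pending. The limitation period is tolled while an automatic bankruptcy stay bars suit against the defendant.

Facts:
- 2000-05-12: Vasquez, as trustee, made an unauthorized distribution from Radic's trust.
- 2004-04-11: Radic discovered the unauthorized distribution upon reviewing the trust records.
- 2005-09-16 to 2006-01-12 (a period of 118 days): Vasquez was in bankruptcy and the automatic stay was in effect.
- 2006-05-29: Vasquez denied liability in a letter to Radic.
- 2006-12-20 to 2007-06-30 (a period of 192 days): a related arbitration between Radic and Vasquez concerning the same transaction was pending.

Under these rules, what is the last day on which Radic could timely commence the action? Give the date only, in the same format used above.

Because discovery on 2004-04-11 post-dates the 2000-05-12 act, accrual under the later-of rule falls on 2004-04-11.
The untolled deadline — 30 months after 2004-04-11 — is 2006-10-11.
The period was tolled for 118 days by the automatic bankruptcy stay (2005-09-16 to 2006-01-12), pushing the deadline to 2007-02-06.
The period was tolled for 192 days by the pending related arbitration (2006-12-20 to 2007-06-30), pushing the deadline to 2007-08-17.
The other events in the timeline have no effect on the limitation period under the stated rules.

2007-08-17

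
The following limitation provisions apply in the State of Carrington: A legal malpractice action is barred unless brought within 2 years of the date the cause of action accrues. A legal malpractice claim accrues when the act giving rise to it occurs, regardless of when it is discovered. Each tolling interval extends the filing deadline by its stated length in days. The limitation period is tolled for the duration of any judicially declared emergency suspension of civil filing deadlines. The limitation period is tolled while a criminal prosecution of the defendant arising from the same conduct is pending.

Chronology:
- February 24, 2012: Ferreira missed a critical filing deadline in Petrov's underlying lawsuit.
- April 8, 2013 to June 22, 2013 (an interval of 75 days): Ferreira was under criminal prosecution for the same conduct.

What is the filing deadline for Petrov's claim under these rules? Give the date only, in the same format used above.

The claim accrued on February 24, 2012, when the wrongful act occurred.
Adding the 2 years base period to February 24, 2012 gives a deadline of February 24, 2014, before any tolling.
Because the pending criminal prosecution ran from April 8, 2013 to June 22, 2013, the deadline is extended by 75 days to May 10, 2014.

May 10, 2014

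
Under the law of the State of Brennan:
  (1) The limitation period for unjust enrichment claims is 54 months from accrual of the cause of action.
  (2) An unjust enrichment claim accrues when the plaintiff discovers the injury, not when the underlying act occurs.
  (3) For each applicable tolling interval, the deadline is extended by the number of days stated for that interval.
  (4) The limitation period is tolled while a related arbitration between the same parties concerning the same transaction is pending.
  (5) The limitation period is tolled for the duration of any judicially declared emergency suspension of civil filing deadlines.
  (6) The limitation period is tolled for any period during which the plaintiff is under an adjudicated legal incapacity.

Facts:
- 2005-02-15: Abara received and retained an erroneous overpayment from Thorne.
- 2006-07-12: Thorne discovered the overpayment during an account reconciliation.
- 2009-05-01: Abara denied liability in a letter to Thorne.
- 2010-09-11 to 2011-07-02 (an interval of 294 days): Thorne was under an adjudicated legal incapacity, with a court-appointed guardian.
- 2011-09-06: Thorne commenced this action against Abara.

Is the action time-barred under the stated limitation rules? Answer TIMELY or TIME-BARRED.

Under the discovery rule, the claim accrued on 2006-07-12, when Thorne discovered the injury — not on the 2005-02-15 date of the underlying act.
54 months from 2006-07-12 is 2011-01-12.
The period was tolled for 294 days by the plaintiff's legal incapacity (2010-09-11 to 2011-07-02), pushing the deadline to 2011-11-02.
Nothing else in the chronology tolls or restarts the period.
Thorne filed on 2011-09-06, before the 2011-11-02 deadline, so the action is timely.

TIMELY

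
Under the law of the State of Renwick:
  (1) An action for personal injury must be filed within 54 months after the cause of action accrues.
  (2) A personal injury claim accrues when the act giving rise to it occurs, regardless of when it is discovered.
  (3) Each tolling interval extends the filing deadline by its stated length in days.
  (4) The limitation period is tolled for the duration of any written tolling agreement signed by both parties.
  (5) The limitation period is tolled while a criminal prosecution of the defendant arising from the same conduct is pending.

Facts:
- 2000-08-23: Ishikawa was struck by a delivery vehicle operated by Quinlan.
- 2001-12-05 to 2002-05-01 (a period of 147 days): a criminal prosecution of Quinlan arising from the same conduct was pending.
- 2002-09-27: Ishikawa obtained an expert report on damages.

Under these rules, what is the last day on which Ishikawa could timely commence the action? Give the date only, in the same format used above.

2005-07-20

The cause of action accrued on 2000-08-23, the date of the act.
The untolled deadline — 54 months after 2000-08-23 — is 2005-02-23.
The pending criminal prosecution from 2001-12-05 to 2002-05-01 tolled the period for 147 days, extending the deadline to 2005-07-20.
The other events in the timeline have no effect on the limitation period under the stated rules.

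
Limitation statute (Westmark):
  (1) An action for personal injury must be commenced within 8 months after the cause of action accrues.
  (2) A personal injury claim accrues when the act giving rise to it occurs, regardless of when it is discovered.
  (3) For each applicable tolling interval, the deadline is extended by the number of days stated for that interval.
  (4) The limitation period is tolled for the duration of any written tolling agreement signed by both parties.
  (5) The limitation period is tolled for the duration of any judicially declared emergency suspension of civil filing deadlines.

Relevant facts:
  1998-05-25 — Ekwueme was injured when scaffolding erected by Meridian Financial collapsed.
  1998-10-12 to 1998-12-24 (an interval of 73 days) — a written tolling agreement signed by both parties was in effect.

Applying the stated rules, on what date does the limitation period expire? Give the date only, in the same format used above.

1999-04-08

The limitation period began to run on 1998-05-25.
Adding the 8 months base period to 1998-05-25 gives a deadline of 1999-01-25, before any tolling.
Because the written tolling agreement ran from 1998-10-12 to 1998-12-24, the deadline is extended by 73 days to 1999-04-08.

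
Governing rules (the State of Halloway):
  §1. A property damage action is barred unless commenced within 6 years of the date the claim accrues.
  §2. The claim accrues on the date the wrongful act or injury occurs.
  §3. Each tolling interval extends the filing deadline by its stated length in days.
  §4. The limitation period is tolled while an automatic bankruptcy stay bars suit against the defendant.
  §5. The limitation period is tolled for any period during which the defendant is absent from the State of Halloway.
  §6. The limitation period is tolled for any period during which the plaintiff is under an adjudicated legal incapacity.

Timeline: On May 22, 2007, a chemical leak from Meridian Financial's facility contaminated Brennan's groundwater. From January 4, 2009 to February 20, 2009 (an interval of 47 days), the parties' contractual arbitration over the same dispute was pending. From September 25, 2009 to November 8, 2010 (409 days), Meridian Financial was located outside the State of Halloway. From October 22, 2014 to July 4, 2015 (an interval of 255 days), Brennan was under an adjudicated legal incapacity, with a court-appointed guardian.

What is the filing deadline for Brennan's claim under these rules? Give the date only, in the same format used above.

The limitation period began to run on May 22, 2007.
Adding the 6 years base period to May 22, 2007 gives a deadline of May 22, 2013, before any tolling.
Because the defendant's absence from the jurisdiction ran from September 25, 2009 to November 8, 2010, the deadline is extended by 409 days to July 5, 2014.
By the time the plaintiff's legal incapacity began on October 22, 2014, the limitation period had already expired on July 5, 2014; that interval cannot revive it.
The pending related arbitration from January 4, 2009 to February 20, 2009 does not toll the period, because no stated rule makes a pending arbitration a tolling event.

July 5, 2014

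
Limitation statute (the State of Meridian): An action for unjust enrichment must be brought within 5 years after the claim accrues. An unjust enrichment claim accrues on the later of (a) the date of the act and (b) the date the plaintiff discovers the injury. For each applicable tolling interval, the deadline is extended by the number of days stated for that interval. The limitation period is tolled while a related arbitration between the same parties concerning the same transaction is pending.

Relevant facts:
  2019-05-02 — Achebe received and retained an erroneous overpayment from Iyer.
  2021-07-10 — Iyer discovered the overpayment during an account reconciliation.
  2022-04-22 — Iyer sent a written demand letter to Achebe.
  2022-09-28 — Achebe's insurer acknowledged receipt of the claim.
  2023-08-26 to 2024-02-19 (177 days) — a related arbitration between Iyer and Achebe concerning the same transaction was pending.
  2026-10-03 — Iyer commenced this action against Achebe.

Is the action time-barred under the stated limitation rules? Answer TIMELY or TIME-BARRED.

Taking the later of the act (2019-05-02) and discovery (2021-07-10), the claim accrued on 2021-07-10.
5 years from 2021-07-10 is 2026-07-10.
The pending related arbitration from 2023-08-26 to 2024-02-19 tolled the period for 177 days, extending the deadline to 2027-01-03.
None of the other events listed affects the running of the period under the stated rules.
Filing on 2026-10-03 beat the 2027-01-03 deadline — the action is timely.

TIMELY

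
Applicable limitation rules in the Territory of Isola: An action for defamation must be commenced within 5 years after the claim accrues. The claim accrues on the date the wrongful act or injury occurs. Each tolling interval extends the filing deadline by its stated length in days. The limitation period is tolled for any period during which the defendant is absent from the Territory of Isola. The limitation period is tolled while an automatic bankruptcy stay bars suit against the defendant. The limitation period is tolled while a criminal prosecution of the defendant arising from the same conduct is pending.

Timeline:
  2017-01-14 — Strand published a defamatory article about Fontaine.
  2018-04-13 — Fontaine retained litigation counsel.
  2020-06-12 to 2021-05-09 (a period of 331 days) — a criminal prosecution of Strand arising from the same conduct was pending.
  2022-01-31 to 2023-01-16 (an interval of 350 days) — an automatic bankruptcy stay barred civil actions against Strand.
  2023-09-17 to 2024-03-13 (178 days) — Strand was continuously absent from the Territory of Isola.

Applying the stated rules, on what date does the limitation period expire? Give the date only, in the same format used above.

The claim accrued on 2017-01-14, when the wrongful act occurred.
5 years from 2017-01-14 is 2022-01-14.
The period was tolled for 331 days by the pending criminal prosecution (2020-06-12 to 2021-05-09), pushing the deadline to 2022-12-11.
The period was tolled for 350 days by the automatic bankruptcy stay (2022-01-31 to 2023-01-16), pushing the deadline to 2023-11-26.
The period was tolled for 178 days by the defendant's absence from the jurisdiction (2023-09-17 to 2024-03-13), pushing the deadline to 2024-05-22.
None of the other events listed affects the running of the period under the stated rules.

2024-05-22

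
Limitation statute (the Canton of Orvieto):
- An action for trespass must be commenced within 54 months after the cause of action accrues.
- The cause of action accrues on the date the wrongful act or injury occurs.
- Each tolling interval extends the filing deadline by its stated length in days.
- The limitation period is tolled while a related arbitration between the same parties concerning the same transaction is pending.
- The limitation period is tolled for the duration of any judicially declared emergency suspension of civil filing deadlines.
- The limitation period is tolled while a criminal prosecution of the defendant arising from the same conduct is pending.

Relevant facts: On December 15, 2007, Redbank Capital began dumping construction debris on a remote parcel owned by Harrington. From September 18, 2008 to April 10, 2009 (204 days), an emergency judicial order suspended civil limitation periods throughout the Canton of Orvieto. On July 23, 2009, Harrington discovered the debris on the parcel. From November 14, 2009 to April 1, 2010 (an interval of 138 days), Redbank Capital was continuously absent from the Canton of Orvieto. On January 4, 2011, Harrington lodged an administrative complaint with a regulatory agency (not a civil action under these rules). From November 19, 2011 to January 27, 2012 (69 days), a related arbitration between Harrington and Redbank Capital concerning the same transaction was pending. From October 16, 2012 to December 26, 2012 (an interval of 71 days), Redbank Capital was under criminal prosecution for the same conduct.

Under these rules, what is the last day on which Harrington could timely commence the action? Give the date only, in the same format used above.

May 25, 2013

Because the rule ties accrual to occurrence, the claim accrued on December 15, 2007, not on the July 23, 2009 discovery date.
54 months from December 15, 2007 is June 15, 2012.
Because the emergency suspension of filing deadlines ran from September 18, 2008 to April 10, 2009, the deadline is extended by 204 days to January 5, 2013.
The period was tolled for 69 days by the pending related arbitration (November 19, 2011 to January 27, 2012), pushing the deadline to March 15, 2013.
The pending criminal prosecution from October 16, 2012 to December 26, 2012 tolled the period for 71 days, extending the deadline to May 25, 2013.
Although the defendant's absence ran from November 14, 2009 to April 1, 2010, the stated rules do not make that a tolling event, so it is disregarded.
Nothing else in the chronology tolls or restarts the period.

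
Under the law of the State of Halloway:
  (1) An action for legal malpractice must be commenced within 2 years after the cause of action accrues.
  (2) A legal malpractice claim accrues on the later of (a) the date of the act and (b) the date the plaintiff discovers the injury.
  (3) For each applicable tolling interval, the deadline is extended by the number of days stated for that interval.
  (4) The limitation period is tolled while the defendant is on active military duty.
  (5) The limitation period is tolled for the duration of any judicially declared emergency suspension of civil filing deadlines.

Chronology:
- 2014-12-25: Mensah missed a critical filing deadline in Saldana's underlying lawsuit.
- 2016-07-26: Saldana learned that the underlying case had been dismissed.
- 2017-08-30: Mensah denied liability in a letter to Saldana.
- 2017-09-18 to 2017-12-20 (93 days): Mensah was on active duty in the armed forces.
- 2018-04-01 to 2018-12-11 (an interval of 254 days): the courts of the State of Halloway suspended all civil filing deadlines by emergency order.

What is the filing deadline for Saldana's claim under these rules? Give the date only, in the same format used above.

2019-07-08

Taking the later of the act (2014-12-25) and discovery (2016-07-26), the claim accrued on 2016-07-26.
2 years from 2016-07-26 is 2018-07-26.
Because the defendant's active military service ran from 2017-09-18 to 2017-12-20, the deadline is extended by 93 days to 2018-10-27.
The emergency suspension of filing deadlines from 2018-04-01 to 2018-12-11 tolled the period for 254 days, extending the deadline to 2019-07-08.
The other events in the timeline have no effect on the limitation period under the stated rules.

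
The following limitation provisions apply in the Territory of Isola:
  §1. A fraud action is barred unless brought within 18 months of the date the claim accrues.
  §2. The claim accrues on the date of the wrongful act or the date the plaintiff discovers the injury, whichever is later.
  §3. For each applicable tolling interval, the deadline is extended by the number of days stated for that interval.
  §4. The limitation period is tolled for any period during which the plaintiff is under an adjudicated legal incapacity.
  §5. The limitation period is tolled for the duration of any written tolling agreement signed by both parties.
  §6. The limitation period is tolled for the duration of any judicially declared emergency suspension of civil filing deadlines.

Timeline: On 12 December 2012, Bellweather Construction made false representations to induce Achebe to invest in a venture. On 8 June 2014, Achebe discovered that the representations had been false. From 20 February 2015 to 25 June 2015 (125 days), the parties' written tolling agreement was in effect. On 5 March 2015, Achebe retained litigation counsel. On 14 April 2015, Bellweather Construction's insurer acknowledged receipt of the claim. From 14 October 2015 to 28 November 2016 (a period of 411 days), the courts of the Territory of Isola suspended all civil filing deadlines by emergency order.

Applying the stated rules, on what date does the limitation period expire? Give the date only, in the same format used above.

Taking the later of the act (12 December 2012) and discovery (8 June 2014), the claim accrued on 8 June 2014.
Adding the 18 months base period to 8 June 2014 gives a deadline of 8 December 2015, before any tolling.
The period was tolled for 125 days by the written tolling agreement (20 February 2015 to 25 June 2015), pushing the deadline to 11 April 2016.
Because the emergency suspension of filing deadlines ran from 14 October 2015 to 28 November 2016, the deadline is extended by 411 days to 27 May 2017.
Nothing else in the chronology tolls or restarts the period.

27 May 2017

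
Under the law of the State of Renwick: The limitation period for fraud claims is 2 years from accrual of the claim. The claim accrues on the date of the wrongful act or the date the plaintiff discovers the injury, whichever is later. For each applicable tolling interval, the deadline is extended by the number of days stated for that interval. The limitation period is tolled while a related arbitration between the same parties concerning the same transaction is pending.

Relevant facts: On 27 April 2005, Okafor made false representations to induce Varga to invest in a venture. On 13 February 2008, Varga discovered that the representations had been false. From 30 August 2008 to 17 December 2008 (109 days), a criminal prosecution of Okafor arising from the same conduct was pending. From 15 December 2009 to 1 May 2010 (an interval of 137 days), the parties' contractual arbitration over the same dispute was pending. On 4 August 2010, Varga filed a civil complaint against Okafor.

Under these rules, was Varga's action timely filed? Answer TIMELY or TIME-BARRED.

TIME-BARRED

Because discovery on 13 February 2008 post-dates the 27 April 2005 act, accrual under the later-of rule falls on 13 February 2008.
2 years from 13 February 2008 is 13 February 2010.
The pending related arbitration from 15 December 2009 to 1 May 2010 tolled the period for 137 days, extending the deadline to 30 June 2010.
Although a criminal prosecution ran from 30 August 2008 to 17 December 2008, the stated rules do not make that a tolling event, so it is disregarded.
Varga filed on 4 August 2010, after the 30 June 2010 deadline, so the action is time-barred.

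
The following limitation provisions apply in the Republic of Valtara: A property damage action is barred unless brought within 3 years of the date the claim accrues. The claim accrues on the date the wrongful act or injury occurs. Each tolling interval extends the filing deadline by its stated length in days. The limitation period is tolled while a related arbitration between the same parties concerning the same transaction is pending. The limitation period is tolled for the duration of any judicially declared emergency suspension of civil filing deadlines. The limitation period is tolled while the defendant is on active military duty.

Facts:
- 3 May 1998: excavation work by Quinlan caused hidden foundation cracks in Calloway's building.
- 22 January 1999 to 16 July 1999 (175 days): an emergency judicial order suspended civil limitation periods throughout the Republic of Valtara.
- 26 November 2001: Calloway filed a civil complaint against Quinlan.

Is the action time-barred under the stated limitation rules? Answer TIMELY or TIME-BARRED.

The claim accrued on 3 May 1998, the date of the act.
The untolled deadline — 3 years after 3 May 1998 — is 3 May 2001.
Because the emergency suspension of filing deadlines ran from 22 January 1999 to 16 July 1999, the deadline is extended by 175 days to 25 October 2001.
The 26 November 2001 filing falls after the 25 October 2001 deadline; the claim is time-barred.

TIME-BARRED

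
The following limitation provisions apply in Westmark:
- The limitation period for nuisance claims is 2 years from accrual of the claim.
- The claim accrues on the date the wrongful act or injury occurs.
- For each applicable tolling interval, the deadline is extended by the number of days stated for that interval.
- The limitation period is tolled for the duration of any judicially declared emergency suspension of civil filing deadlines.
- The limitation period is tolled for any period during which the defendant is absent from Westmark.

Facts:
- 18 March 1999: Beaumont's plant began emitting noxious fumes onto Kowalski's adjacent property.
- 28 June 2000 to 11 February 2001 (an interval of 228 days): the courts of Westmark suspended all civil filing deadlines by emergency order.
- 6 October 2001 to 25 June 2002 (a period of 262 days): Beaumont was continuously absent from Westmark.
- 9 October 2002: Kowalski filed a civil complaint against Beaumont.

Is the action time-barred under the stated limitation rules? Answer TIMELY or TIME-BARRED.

TIME-BARRED

The claim accrued on 18 March 1999, the date of the act.
The untolled deadline — 2 years after 18 March 1999 — is 18 March 2001.
The emergency suspension of filing deadlines from 28 June 2000 to 11 February 2001 tolled the period for 228 days, extending the deadline to 1 November 2001.
Because the defendant's absence from the jurisdiction ran from 6 October 2001 to 25 June 2002, the deadline is extended by 262 days to 21 July 2002.
Kowalski filed on 9 October 2002, after the 21 July 2002 deadline, so the action is time-barred.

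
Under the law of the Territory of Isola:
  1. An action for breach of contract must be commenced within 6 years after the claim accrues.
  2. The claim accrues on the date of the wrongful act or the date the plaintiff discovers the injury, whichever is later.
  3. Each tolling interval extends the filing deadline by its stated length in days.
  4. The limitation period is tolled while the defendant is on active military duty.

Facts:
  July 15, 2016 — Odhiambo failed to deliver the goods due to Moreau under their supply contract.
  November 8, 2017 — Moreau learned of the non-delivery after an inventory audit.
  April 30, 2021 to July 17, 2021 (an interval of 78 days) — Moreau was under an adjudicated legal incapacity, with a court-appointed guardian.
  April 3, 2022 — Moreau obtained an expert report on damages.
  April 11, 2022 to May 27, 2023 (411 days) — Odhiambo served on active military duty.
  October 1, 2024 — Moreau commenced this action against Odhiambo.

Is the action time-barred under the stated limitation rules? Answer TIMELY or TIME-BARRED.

Taking the later of the act (July 15, 2016) and discovery (November 8, 2017), the claim accrued on November 8, 2017.
Adding the 6 years base period to November 8, 2017 gives a deadline of November 8, 2023, before any tolling.
The defendant's active military service from April 11, 2022 to May 27, 2023 tolled the period for 411 days, extending the deadline to December 23, 2024.
No stated provision tolls the period for the plaintiff's incapacity, so the interval from April 30, 2021 to July 17, 2021 has no effect on the deadline.
Nothing else in the chronology tolls or restarts the period.
The October 1, 2024 filing precedes the December 23, 2024 deadline; the claim is timely.

TIMELY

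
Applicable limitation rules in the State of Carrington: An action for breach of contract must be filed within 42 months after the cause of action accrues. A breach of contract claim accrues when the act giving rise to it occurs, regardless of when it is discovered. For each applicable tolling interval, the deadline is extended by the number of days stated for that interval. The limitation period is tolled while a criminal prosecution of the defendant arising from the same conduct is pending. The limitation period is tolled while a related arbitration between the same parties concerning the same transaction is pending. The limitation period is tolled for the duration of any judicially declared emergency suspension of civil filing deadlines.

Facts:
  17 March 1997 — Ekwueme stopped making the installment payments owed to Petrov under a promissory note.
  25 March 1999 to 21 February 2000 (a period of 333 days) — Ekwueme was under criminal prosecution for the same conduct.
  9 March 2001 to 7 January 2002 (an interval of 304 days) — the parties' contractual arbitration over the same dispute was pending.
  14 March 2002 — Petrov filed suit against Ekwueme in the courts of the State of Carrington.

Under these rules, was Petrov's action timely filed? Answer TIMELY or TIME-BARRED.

The limitation period began to run on 17 March 1997.
The untolled deadline — 42 months after 17 March 1997 — is 17 September 2000.
Because the pending criminal prosecution ran from 25 March 1999 to 21 February 2000, the deadline is extended by 333 days to 16 August 2001.
The period was tolled for 304 days by the pending related arbitration (9 March 2001 to 7 January 2002), pushing the deadline to 16 June 2002.
Petrov filed on 14 March 2002, before the 16 June 2002 deadline, so the action is timely.

TIMELY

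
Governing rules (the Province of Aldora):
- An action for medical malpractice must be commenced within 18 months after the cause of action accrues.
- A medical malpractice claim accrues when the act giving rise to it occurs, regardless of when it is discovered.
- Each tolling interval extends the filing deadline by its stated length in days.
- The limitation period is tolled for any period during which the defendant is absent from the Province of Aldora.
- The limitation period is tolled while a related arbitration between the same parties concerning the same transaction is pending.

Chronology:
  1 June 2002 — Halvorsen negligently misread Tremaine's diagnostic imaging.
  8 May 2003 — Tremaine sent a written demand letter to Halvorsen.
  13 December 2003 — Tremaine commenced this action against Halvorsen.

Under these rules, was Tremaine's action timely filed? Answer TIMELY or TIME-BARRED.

TIME-BARRED

The cause of action accrued on 1 June 2002, the date of the act.
Adding the 18 months base period to 1 June 2002 gives a deadline of 1 December 2003, before any tolling.
None of the other events listed affects the running of the period under the stated rules.
Tremaine filed on 13 December 2003, after the 1 December 2003 deadline, so the action is time-barred.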